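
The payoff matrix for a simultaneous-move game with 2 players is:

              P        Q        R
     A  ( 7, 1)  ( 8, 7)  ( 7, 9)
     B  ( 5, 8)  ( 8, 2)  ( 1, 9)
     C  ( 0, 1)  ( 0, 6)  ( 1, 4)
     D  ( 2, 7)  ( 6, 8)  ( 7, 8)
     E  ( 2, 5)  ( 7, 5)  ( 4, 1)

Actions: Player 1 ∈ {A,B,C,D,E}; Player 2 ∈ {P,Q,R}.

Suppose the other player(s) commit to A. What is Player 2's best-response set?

P2 best: {R}

u_2(P vs A) = 1
u_2(Q vs A) = 7
u_2(R vs A) = 9
max payoff 9 at {R}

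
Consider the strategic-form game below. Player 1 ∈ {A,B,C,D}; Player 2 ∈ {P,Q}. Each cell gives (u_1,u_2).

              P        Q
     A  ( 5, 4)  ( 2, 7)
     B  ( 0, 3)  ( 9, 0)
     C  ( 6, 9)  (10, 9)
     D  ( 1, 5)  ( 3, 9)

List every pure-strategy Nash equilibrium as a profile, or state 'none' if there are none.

(A,P): not NE [P1→C gives 6>5; P2→Q gives 7>4]
(A,Q): not NE [P1→C gives 10>2]
(B,P): not NE [P1→C gives 6>0]
(B,Q): not NE [P1→C gives 10>9; P2→P gives 3>0]
(C,P): NE
(C,Q): NE
(D,P): not NE [P1→C gives 6>1; P2→Q gives 9>5]
(D,Q): not NE [P1→C gives 10>3]

NE set: (C,P), (C,Q)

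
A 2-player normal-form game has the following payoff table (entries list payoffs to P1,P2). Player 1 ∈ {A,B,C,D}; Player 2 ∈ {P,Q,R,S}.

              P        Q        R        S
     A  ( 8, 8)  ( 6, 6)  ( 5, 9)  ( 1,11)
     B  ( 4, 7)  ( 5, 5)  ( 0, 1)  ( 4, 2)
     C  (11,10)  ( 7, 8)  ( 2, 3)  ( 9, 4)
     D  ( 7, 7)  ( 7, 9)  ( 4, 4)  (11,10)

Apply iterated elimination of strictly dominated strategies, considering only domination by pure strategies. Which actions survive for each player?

P1 drop B (C beats it: P:11>4 Q:7>5 R:2>0 S:9>4)
P2 drop R (S beats it: A:11>9 C:4>3 D:10>4)
P1 drop A (C beats it: P:11>8 Q:7>6 S:9>1)
P1→{C,D} P2→{P,Q,S}

Remaining: P1:{C,D} P2:{P,Q,S}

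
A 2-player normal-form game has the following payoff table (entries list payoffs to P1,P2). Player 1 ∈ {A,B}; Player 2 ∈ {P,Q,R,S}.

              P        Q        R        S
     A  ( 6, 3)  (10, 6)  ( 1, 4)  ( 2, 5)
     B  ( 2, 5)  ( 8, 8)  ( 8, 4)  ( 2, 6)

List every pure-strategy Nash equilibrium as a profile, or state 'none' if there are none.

(A,P): not NE [P2→Q gives 6>3]
(A,Q): NE
(A,R): not NE [P1→B gives 8>1; P2→Q gives 6>4]
(A,S): not NE [P2→Q gives 6>5]
(B,P): not NE [P1→A gives 6>2; P2→Q gives 8>5]
(B,Q): not NE [P1→A gives 10>8]
(B,R): not NE [P2→Q gives 8>4]
(B,S): not NE [P2→Q gives 8>6]

PSNE = {(A,Q)}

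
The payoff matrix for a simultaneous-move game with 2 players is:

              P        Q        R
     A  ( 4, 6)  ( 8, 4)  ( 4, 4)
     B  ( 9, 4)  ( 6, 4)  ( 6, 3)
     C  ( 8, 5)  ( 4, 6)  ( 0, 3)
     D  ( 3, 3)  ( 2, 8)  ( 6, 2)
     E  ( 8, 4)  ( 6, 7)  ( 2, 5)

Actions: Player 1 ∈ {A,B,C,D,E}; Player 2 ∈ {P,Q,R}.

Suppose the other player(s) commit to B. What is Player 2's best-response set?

argmax u_2 = {P,Q}

u_2(P vs B) = 4
u_2(Q vs B) = 4
u_2(R vs B) = 3
max payoff 4 at {P,Q}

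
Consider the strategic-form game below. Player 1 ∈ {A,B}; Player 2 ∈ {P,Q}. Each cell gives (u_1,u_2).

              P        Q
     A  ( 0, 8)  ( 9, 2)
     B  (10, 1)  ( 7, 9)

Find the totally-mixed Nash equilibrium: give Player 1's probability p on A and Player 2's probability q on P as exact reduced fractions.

(p,q) = (4/7, 1/6)

P1 indiff ⇒ q·0+(1-q)·9 = q·10+(1-q)·7 ⇒ q(-10) = (1-q)(-2) ⇒ q = 1/6
P2 indiff ⇒ p·8+(1-p)·1 = p·2+(1-p)·9 ⇒ p(6) = (1-p)(8) ⇒ p = 4/7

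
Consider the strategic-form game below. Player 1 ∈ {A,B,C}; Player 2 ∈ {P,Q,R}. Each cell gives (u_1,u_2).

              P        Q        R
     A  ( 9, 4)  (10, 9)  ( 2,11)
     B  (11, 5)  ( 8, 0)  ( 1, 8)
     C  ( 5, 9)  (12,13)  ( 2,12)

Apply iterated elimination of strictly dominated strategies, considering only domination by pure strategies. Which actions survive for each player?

P2 drop P (R beats it: A:11>4 B:8>5 C:12>9)
P1 drop B (A beats it: Q:10>8 R:2>1)
P1→{A,C} P2→{Q,R}

IESDS → P1:{A,C} P2:{Q,R}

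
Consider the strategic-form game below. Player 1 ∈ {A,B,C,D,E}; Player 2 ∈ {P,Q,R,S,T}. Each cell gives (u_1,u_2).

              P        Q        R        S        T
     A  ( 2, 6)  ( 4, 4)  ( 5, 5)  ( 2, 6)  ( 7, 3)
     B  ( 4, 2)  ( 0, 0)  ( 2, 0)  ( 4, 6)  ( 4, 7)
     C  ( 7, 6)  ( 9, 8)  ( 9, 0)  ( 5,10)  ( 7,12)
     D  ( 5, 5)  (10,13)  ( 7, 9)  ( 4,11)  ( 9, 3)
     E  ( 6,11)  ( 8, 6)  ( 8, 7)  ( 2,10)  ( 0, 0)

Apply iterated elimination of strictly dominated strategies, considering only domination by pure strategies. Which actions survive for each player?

P1 drop A (D beats it: P:5>2 Q:10>4 R:7>5 S:4>2 T:9>7)
P1 drop B (C beats it: P:7>4 Q:9>0 R:9>2 S:5>4 T:7>4)
P1 drop E (C beats it: P:7>6 Q:9>8 R:9>8 S:5>2 T:7>0)
P2 drop P (Q beats it: C:8>6 D:13>5)
P2 drop R (Q beats it: C:8>0 D:13>9)
P1→{C,D} P2→{Q,S,T}

Remaining: P1:{C,D} P2:{Q,S,T}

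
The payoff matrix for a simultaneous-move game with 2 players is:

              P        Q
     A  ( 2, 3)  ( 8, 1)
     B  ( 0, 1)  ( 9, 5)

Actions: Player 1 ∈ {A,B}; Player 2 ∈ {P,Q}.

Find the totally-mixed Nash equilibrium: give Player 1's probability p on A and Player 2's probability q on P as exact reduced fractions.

P1 indiff ⇒ q·2+(1-q)·8 = q·0+(1-q)·9 ⇒ q(2) = (1-q)(1) ⇒ q = 1/3
P2 indiff ⇒ p·3+(1-p)·1 = p·1+(1-p)·5 ⇒ p(2) = (1-p)(4) ⇒ p = 2/3

P1 mixes 2/3 on A; P2 mixes 1/3 on P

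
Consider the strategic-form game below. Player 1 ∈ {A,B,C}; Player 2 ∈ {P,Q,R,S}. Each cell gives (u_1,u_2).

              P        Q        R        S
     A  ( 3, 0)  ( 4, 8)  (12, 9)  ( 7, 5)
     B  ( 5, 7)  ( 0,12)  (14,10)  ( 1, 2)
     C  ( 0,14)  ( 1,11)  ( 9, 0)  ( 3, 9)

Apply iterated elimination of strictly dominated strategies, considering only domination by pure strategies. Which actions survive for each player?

P1 drop C (A beats it: P:3>0 Q:4>1 R:12>9 S:7>3)
P2 drop P (Q beats it: A:8>0 B:12>7)
P2 drop S (Q beats it: A:8>5 B:12>2)
P1→{A,B} P2→{Q,R}

Remaining: P1:{A,B} P2:{Q,R}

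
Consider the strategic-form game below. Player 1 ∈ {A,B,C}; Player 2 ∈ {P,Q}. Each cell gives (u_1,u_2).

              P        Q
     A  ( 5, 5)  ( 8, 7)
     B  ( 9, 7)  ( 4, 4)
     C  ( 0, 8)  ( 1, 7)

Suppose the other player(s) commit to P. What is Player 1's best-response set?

u_1(A vs P) = 5
u_1(B vs P) = 9
u_1(C vs P) = 0
max payoff 9 at {B}

argmax u_1 = {B}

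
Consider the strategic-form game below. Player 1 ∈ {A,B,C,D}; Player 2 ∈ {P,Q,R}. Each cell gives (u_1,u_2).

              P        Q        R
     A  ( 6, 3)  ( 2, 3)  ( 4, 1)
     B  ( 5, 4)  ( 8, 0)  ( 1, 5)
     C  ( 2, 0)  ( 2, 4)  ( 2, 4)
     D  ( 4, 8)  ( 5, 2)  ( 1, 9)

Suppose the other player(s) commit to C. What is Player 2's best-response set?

u_2(P vs C) = 0
u_2(Q vs C) = 4
u_2(R vs C) = 4
max payoff 4 at {Q,R}

BR_2 = {Q,R}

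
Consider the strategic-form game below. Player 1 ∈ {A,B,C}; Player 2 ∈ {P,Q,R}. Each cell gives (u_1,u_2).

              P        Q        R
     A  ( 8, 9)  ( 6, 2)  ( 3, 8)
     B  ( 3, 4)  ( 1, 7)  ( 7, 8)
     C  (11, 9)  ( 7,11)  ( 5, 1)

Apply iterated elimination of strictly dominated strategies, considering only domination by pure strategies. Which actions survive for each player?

Survivors P1:{B,C} P2:{Q,R}

P1 drop A (C beats it: P:11>8 Q:7>6 R:5>3)
P2 drop P (Q beats it: B:7>4 C:11>9)
P1→{B,C} P2→{Q,R}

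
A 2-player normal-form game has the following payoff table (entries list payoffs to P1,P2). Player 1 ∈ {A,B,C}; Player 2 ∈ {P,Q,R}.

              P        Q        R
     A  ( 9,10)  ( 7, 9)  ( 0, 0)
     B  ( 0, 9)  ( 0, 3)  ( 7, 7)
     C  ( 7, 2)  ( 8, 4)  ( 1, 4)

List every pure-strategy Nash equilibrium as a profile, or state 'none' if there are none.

NE set: (A,P), (C,Q)

(A,P): NE
(A,Q): not NE [P1→C gives 8>7; P2→P gives 10>9]
(A,R): not NE [P1→B gives 7>0; P2→P gives 10>0]
(B,P): not NE [P1→A gives 9>0]
(B,Q): not NE [P1→C gives 8>0; P2→P gives 9>3]
(B,R): not NE [P2→P gives 9>7]
(C,P): not NE [P1→A gives 9>7; P2→R gives 4>2]
(C,Q): NE
(C,R): not NE [P1→B gives 7>1]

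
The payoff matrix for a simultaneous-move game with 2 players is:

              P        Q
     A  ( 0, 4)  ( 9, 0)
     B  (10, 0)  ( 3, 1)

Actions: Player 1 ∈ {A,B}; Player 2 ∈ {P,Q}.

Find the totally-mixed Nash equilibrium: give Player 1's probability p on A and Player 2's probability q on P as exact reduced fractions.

P1 mixes 1/5 on A; P2 mixes 3/8 on P

P1 indiff ⇒ q·0+(1-q)·9 = q·10+(1-q)·3 ⇒ q(-10) = (1-q)(-6) ⇒ q = 3/8
P2 indiff ⇒ p·4+(1-p)·0 = p·0+(1-p)·1 ⇒ p(4) = (1-p)(1) ⇒ p = 1/5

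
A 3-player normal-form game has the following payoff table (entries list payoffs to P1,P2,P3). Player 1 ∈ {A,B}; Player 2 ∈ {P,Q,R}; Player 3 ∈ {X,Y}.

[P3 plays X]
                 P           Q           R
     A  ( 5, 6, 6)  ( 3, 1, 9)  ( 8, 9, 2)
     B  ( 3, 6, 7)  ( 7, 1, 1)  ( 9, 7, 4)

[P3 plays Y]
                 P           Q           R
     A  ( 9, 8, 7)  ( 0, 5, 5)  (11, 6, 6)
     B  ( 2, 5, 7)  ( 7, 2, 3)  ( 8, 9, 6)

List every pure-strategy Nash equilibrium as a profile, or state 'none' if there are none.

(A,P,X): not NE [P2→R gives 9>6; P3→Y gives 7>6]
(A,P,Y): NE
(A,Q,X): not NE [P1→B gives 7>3; P2→R gives 9>1]
(A,Q,Y): not NE [P1→B gives 7>0; P2→P gives 8>5; P3→X gives 9>5]
(A,R,X): not NE [P1→B gives 9>8; P3→Y gives 6>2]
(A,R,Y): not NE [P2→P gives 8>6]
(B,P,X): not NE [P1→A gives 5>3; P2→R gives 7>6]
(B,P,Y): not NE [P1→A gives 9>2; P2→R gives 9>5]
(B,Q,X): not NE [P2→R gives 7>1; P3→Y gives 3>1]
(B,Q,Y): not NE [P2→R gives 9>2]
(B,R,X): not NE [P3→Y gives 6>4]
(B,R,Y): not NE [P1→A gives 11>8]

NE set: (A,P,Y)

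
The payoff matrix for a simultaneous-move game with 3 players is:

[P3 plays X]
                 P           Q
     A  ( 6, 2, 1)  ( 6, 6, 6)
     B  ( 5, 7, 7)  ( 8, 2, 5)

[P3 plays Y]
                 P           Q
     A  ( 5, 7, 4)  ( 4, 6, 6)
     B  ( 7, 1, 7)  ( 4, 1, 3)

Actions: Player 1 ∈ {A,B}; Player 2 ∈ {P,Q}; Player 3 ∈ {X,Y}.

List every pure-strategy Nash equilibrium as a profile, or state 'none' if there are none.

PSNE = {(B,P,Y)}

(A,P,X): not NE [P2→Q gives 6>2; P3→Y gives 4>1]
(A,P,Y): not NE [P1→B gives 7>5]
(A,Q,X): not NE [P1→B gives 8>6]
(A,Q,Y): not NE [P2→P gives 7>6]
(B,P,X): not NE [P1→A gives 6>5]
(B,P,Y): NE
(B,Q,X): not NE [P2→P gives 7>2]
(B,Q,Y): not NE [P3→X gives 5>3]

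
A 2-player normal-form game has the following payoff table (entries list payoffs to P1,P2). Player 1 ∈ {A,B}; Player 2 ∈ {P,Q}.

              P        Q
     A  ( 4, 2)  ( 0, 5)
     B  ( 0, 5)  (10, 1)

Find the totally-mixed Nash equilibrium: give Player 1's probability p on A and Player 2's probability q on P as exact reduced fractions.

(p,q) = (4/7, 5/7)

P1 indiff ⇒ q·4+(1-q)·0 = q·0+(1-q)·10 ⇒ q(4) = (1-q)(10) ⇒ q = 5/7
P2 indiff ⇒ p·2+(1-p)·5 = p·5+(1-p)·1 ⇒ p(-3) = (1-p)(-4) ⇒ p = 4/7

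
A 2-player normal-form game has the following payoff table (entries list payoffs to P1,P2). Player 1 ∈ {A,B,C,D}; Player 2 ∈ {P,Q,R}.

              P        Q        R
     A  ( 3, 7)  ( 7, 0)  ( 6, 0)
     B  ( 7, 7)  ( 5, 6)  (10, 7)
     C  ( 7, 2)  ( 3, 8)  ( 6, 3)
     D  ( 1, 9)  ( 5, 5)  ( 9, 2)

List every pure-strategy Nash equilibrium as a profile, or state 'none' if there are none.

(A,P): not NE [P1→C gives 7>3]
(A,Q): not NE [P2→P gives 7>0]
(A,R): not NE [P1→B gives 10>6; P2→P gives 7>0]
(B,P): NE
(B,Q): not NE [P1→A gives 7>5; P2→R gives 7>6]
(B,R): NE
(C,P): not NE [P2→Q gives 8>2]
(C,Q): not NE [P1→A gives 7>3]
(C,R): not NE [P1→B gives 10>6; P2→Q gives 8>3]
(D,P): not NE [P1→C gives 7>1]
(D,Q): not NE [P1→A gives 7>5; P2→P gives 9>5]
(D,R): not NE [P1→B gives 10>9; P2→P gives 9>2]

NE set: (B,P), (B,R)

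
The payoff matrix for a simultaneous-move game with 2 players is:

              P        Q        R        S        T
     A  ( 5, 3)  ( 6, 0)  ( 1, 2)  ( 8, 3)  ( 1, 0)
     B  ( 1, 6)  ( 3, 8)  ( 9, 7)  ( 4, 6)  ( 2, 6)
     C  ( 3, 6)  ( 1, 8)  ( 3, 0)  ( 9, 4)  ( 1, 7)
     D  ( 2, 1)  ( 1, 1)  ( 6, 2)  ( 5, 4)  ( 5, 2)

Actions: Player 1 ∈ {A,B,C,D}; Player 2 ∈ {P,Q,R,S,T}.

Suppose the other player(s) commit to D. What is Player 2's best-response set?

BR_2 = {S}

u_2(P vs D) = 1
u_2(Q vs D) = 1
u_2(R vs D) = 2
u_2(S vs D) = 4
u_2(T vs D) = 2
max payoff 4 at {S}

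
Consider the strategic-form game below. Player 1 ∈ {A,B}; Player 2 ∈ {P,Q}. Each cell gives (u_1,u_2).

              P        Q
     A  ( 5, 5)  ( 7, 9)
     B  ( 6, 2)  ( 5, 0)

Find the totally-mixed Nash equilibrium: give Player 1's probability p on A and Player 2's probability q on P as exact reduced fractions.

P1 indiff ⇒ q·5+(1-q)·7 = q·6+(1-q)·5 ⇒ q(-1) = (1-q)(-2) ⇒ q = 2/3
P2 indiff ⇒ p·5+(1-p)·2 = p·9+(1-p)·0 ⇒ p(-4) = (1-p)(-2) ⇒ p = 1/3

p=1/3, q=2/3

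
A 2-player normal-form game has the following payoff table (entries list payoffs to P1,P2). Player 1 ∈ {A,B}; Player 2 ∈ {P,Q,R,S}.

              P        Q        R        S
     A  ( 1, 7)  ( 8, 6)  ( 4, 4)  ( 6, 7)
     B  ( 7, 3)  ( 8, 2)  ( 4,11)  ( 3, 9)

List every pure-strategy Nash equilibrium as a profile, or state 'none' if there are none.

PSNE = {(A,S), (B,R)}

(A,P): not NE [P1→B gives 7>1]
(A,Q): not NE [P2→S gives 7>6]
(A,R): not NE [P2→S gives 7>4]
(A,S): NE
(B,P): not NE [P2→R gives 11>3]
(B,Q): not NE [P2→R gives 11>2]
(B,R): NE
(B,S): not NE [P1→A gives 6>3; P2→R gives 11>9]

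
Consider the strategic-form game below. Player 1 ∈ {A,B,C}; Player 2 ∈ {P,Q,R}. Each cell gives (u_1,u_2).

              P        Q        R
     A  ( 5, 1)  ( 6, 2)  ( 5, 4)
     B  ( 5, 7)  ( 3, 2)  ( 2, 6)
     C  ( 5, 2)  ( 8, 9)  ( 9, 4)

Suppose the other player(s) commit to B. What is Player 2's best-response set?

P2 best: {P}

u_2(P vs B) = 7
u_2(Q vs B) = 2
u_2(R vs B) = 6
max payoff 7 at {P}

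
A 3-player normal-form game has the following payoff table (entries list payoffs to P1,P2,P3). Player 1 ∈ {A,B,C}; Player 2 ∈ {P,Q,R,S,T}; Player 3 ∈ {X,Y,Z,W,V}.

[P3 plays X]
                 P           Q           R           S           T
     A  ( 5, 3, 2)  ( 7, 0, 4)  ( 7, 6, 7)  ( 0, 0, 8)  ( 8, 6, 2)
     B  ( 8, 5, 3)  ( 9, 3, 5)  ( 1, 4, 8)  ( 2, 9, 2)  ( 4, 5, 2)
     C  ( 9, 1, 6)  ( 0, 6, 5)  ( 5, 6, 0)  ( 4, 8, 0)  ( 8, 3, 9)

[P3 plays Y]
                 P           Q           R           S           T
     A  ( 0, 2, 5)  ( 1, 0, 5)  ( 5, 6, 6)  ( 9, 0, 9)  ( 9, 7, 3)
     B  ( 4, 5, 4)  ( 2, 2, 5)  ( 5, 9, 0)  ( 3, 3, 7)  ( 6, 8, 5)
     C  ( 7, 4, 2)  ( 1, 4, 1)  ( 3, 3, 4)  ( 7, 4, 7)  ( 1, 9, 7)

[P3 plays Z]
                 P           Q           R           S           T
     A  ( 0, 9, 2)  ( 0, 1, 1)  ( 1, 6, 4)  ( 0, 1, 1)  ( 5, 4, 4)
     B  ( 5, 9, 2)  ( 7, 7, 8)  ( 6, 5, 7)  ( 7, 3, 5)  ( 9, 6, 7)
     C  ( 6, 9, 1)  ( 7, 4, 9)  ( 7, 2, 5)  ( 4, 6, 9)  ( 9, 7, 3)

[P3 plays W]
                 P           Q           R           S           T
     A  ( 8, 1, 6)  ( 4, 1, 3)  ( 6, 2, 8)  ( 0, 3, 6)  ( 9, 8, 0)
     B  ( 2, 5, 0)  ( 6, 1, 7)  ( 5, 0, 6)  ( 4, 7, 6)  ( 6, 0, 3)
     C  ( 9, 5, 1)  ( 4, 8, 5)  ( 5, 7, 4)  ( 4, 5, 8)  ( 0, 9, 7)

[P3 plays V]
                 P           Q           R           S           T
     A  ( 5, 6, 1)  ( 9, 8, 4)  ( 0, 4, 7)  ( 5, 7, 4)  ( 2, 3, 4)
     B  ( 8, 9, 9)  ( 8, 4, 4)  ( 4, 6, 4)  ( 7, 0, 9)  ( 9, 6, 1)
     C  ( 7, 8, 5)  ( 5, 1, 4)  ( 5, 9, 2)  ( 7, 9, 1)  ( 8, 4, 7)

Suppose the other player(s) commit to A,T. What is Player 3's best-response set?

u_3(X vs A,T) = 2
u_3(Y vs A,T) = 3
u_3(Z vs A,T) = 4
u_3(W vs A,T) = 0
u_3(V vs A,T) = 4
max payoff 4 at {Z,V}

P3 best: {Z,V}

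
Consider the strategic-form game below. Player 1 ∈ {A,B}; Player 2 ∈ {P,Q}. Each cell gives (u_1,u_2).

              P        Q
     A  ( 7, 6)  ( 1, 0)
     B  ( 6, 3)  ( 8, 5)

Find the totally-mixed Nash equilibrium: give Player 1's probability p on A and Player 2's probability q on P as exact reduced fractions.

P1 indiff ⇒ q·7+(1-q)·1 = q·6+(1-q)·8 ⇒ q(1) = (1-q)(7) ⇒ q = 7/8
P2 indiff ⇒ p·6+(1-p)·3 = p·0+(1-p)·5 ⇒ p(6) = (1-p)(2) ⇒ p = 1/4

p=1/4, q=7/8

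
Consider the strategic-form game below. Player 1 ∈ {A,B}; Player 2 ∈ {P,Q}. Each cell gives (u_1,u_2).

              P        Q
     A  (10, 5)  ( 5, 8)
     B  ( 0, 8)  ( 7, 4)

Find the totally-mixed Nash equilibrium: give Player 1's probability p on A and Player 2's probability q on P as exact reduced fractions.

P1 mixes 4/7 on A; P2 mixes 1/6 on P

P1 indiff ⇒ q·10+(1-q)·5 = q·0+(1-q)·7 ⇒ q(10) = (1-q)(2) ⇒ q = 1/6
P2 indiff ⇒ p·5+(1-p)·8 = p·8+(1-p)·4 ⇒ p(-3) = (1-p)(-4) ⇒ p = 4/7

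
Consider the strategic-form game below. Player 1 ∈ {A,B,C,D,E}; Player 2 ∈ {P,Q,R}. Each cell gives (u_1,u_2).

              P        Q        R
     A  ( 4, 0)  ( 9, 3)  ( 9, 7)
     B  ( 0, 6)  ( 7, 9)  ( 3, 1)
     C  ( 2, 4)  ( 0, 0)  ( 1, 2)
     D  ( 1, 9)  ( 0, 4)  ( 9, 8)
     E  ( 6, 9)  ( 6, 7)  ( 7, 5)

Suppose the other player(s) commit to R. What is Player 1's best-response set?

u_1(A vs R) = 9
u_1(B vs R) = 3
u_1(C vs R) = 1
u_1(D vs R) = 9
u_1(E vs R) = 7
max payoff 9 at {A,D}

BR_1 = {A,D}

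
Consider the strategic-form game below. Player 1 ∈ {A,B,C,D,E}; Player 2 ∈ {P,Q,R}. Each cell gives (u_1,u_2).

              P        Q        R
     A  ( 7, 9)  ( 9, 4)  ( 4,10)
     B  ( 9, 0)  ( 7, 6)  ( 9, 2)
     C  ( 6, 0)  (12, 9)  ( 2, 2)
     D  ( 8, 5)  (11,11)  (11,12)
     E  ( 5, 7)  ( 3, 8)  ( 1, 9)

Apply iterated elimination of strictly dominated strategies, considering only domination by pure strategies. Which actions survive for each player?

P1 drop A (D beats it: P:8>7 Q:11>9 R:11>4)
P1 drop E (B beats it: P:9>5 Q:7>3 R:9>1)
P2 drop P (Q beats it: B:6>0 C:9>0 D:11>5)
P1 drop B (D beats it: Q:11>7 R:11>9)
P1→{C,D} P2→{Q,R}

Remaining: P1:{C,D} P2:{Q,R}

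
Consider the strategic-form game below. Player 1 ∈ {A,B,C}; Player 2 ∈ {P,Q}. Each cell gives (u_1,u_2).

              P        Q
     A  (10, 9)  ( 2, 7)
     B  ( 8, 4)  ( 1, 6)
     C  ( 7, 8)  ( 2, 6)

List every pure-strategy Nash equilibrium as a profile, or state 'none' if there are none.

(A,P): NE
(A,Q): not NE [P2→P gives 9>7]
(B,P): not NE [P1→A gives 10>8; P2→Q gives 6>4]
(B,Q): not NE [P1→C gives 2>1]
(C,P): not NE [P1→A gives 10>7]
(C,Q): not NE [P2→P gives 8>6]

NE set: (A,P)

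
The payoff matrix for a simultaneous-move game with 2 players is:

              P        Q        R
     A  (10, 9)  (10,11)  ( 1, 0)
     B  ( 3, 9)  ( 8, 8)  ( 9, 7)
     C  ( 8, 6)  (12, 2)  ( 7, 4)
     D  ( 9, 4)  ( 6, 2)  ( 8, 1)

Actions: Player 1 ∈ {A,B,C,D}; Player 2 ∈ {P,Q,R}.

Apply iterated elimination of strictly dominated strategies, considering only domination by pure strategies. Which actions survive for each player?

P2 drop R (P beats it: A:9>0 B:9>7 C:6>4 D:4>1)
P1 drop B (A beats it: P:10>3 Q:10>8)
P1 drop D (A beats it: P:10>9 Q:10>6)
P1→{A,C} P2→{P,Q}

Survivors P1:{A,C} P2:{P,Q}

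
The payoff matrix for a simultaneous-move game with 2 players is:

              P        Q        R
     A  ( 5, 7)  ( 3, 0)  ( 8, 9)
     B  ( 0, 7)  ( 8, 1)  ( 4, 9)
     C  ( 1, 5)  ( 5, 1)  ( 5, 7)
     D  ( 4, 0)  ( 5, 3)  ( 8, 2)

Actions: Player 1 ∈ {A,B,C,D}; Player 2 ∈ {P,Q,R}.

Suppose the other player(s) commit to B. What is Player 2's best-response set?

u_2(P vs B) = 7
u_2(Q vs B) = 1
u_2(R vs B) = 9
max payoff 9 at {R}

argmax u_2 = {R}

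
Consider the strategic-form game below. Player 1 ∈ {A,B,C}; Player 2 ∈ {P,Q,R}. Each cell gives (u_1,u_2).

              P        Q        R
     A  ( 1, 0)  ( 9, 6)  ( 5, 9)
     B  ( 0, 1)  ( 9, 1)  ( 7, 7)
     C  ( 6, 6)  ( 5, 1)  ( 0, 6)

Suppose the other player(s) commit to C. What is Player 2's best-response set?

u_2(P vs C) = 6
u_2(Q vs C) = 1
u_2(R vs C) = 6
max payoff 6 at {P,R}

BR_2 = {P,R}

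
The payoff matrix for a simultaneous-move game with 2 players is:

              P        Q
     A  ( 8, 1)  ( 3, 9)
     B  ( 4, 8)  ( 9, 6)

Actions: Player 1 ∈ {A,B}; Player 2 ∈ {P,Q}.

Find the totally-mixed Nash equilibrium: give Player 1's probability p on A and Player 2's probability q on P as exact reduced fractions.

P1 indiff ⇒ q·8+(1-q)·3 = q·4+(1-q)·9 ⇒ q(4) = (1-q)(6) ⇒ q = 3/5
P2 indiff ⇒ p·1+(1-p)·8 = p·9+(1-p)·6 ⇒ p(-8) = (1-p)(-2) ⇒ p = 1/5

p=1/5, q=3/5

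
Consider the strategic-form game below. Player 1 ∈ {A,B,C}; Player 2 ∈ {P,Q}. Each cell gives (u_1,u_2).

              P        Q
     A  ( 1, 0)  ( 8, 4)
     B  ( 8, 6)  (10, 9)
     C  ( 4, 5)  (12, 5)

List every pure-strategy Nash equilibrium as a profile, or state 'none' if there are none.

PSNE = {(C,Q)}

(A,P): not NE [P1→B gives 8>1; P2→Q gives 4>0]
(A,Q): not NE [P1→C gives 12>8]
(B,P): not NE [P2→Q gives 9>6]
(B,Q): not NE [P1→C gives 12>10]
(C,P): not NE [P1→B gives 8>4]
(C,Q): NE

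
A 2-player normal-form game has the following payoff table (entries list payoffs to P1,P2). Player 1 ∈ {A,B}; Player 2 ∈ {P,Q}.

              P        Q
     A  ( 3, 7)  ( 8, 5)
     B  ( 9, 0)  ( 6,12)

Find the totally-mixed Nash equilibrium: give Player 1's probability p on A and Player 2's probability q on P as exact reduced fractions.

P1 indiff ⇒ q·3+(1-q)·8 = q·9+(1-q)·6 ⇒ q(-6) = (1-q)(-2) ⇒ q = 1/4
P2 indiff ⇒ p·7+(1-p)·0 = p·5+(1-p)·12 ⇒ p(2) = (1-p)(12) ⇒ p = 6/7

p=6/7, q=1/4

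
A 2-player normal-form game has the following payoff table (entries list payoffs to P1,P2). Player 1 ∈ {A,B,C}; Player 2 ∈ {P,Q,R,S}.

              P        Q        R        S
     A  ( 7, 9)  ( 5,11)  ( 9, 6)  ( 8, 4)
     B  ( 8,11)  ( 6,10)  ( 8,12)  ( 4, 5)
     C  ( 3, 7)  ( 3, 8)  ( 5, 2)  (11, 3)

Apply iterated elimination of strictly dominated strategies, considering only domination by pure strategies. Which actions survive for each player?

Remaining: P1:{A,B} P2:{P,Q,R}

P2 drop S (P beats it: A:9>4 B:11>5 C:7>3)
P1 drop C (A beats it: P:7>3 Q:5>3 R:9>5)
P1→{A,B} P2→{P,Q,R}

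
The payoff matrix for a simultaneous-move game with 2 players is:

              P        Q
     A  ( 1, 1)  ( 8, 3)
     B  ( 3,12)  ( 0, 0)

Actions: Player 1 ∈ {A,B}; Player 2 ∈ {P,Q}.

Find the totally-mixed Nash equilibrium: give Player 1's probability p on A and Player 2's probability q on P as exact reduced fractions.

P1 indiff ⇒ q·1+(1-q)·8 = q·3+(1-q)·0 ⇒ q(-2) = (1-q)(-8) ⇒ q = 4/5
P2 indiff ⇒ p·1+(1-p)·12 = p·3+(1-p)·0 ⇒ p(-2) = (1-p)(-12) ⇒ p = 6/7

P1 mixes 6/7 on A; P2 mixes 4/5 on P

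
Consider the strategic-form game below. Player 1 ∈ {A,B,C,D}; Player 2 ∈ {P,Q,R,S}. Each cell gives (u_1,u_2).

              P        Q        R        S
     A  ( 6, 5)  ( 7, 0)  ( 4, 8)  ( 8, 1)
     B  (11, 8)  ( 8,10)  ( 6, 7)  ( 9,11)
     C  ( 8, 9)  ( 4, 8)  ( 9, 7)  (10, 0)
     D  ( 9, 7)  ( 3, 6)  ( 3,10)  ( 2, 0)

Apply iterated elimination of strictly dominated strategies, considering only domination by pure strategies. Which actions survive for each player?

IESDS → P1:{B,C} P2:{P,Q,S}

P1 drop A (B beats it: P:11>6 Q:8>7 R:6>4 S:9>8)
P1 drop D (B beats it: P:11>9 Q:8>3 R:6>3 S:9>2)
P2 drop R (P beats it: B:8>7 C:9>7)
P1→{B,C} P2→{P,Q,S}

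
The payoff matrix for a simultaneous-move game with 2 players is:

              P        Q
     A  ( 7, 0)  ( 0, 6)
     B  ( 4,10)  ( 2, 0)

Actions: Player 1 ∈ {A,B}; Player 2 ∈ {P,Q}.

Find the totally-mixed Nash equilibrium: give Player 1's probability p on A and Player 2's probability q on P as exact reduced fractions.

P1 indiff ⇒ q·7+(1-q)·0 = q·4+(1-q)·2 ⇒ q(3) = (1-q)(2) ⇒ q = 2/5
P2 indiff ⇒ p·0+(1-p)·10 = p·6+(1-p)·0 ⇒ p(-6) = (1-p)(-10) ⇒ p = 5/8

(p,q) = (5/8, 2/5)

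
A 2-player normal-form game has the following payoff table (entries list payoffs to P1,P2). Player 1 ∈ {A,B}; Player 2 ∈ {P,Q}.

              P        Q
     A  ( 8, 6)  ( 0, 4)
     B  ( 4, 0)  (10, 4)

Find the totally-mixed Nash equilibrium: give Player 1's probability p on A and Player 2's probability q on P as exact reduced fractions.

P1 indiff ⇒ q·8+(1-q)·0 = q·4+(1-q)·10 ⇒ q(4) = (1-q)(10) ⇒ q = 5/7
P2 indiff ⇒ p·6+(1-p)·0 = p·4+(1-p)·4 ⇒ p(2) = (1-p)(4) ⇒ p = 2/3

p=2/3, q=5/7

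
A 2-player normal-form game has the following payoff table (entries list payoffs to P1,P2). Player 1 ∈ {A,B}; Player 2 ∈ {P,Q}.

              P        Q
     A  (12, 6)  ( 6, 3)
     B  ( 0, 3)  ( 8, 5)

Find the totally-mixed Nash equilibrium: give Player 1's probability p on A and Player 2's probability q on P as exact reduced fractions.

(p,q) = (2/5, 1/7)

P1 indiff ⇒ q·12+(1-q)·6 = q·0+(1-q)·8 ⇒ q(12) = (1-q)(2) ⇒ q = 1/7
P2 indiff ⇒ p·6+(1-p)·3 = p·3+(1-p)·5 ⇒ p(3) = (1-p)(2) ⇒ p = 2/5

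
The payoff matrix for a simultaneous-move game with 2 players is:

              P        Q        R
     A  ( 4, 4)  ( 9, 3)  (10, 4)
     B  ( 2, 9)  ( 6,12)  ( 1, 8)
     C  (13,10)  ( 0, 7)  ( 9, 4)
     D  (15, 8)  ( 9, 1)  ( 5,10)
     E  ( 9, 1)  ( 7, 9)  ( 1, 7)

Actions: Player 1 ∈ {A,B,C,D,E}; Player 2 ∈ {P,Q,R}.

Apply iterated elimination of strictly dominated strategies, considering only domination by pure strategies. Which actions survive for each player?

P1 drop B (A beats it: P:4>2 Q:9>6 R:10>1)
P1 drop E (D beats it: P:15>9 Q:9>7 R:5>1)
P2 drop Q (P beats it: A:4>3 C:10>7 D:8>1)
P1→{A,C,D} P2→{P,R}

IESDS → P1:{A,C,D} P2:{P,R}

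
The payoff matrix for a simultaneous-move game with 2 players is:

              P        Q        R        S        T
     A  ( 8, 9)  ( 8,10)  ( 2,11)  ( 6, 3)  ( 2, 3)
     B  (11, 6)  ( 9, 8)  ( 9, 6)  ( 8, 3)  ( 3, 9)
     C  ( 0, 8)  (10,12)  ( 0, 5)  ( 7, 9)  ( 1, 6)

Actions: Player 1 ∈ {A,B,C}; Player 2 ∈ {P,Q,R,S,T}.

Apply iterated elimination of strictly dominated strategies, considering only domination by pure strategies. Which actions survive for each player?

P1 drop A (B beats it: P:11>8 Q:9>8 R:9>2 S:8>6 T:3>2)
P2 drop P (Q beats it: B:8>6 C:12>8)
P2 drop R (Q beats it: B:8>6 C:12>5)
P2 drop S (Q beats it: B:8>3 C:12>9)
P1→{B,C} P2→{Q,T}

IESDS → P1:{B,C} P2:{Q,T}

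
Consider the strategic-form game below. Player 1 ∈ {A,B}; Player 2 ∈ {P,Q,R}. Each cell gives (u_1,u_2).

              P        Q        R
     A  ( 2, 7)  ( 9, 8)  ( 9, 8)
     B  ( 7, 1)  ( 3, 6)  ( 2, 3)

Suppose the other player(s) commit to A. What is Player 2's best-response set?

argmax u_2 = {Q,R}

u_2(P vs A) = 7
u_2(Q vs A) = 8
u_2(R vs A) = 8
max payoff 8 at {Q,R}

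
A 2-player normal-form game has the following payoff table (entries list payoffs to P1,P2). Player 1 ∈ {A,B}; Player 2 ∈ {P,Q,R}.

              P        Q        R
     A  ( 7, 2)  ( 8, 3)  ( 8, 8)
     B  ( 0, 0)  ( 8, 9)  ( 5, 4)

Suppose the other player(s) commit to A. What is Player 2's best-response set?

argmax u_2 = {R}

u_2(P vs A) = 2
u_2(Q vs A) = 3
u_2(R vs A) = 8
max payoff 8 at {R}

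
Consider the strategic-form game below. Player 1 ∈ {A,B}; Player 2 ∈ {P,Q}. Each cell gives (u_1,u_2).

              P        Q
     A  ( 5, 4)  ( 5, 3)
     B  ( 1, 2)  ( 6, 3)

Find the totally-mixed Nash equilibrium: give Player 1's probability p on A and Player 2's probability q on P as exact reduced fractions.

P1 indiff ⇒ q·5+(1-q)·5 = q·1+(1-q)·6 ⇒ q(4) = (1-q)(1) ⇒ q = 1/5
P2 indiff ⇒ p·4+(1-p)·2 = p·3+(1-p)·3 ⇒ p(1) = (1-p)(1) ⇒ p = 1/2

P1 mixes 1/2 on A; P2 mixes 1/5 on P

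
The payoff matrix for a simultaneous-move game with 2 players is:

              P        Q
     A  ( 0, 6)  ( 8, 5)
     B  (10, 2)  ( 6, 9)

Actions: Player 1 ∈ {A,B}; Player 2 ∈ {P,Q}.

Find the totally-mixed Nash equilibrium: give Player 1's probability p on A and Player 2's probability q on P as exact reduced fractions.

P1 indiff ⇒ q·0+(1-q)·8 = q·10+(1-q)·6 ⇒ q(-10) = (1-q)(-2) ⇒ q = 1/6
P2 indiff ⇒ p·6+(1-p)·2 = p·5+(1-p)·9 ⇒ p(1) = (1-p)(7) ⇒ p = 7/8

p=7/8, q=1/6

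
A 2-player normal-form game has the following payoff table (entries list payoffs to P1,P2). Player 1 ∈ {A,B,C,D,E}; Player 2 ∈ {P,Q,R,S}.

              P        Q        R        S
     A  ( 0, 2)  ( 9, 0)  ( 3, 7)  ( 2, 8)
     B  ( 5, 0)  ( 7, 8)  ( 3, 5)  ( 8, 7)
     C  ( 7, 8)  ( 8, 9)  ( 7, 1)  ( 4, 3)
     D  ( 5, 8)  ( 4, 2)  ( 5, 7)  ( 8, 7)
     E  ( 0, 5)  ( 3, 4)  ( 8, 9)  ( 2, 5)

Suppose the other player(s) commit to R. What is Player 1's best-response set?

argmax u_1 = {E}

u_1(A vs R) = 3
u_1(B vs R) = 3
u_1(C vs R) = 7
u_1(D vs R) = 5
u_1(E vs R) = 8
max payoff 8 at {E}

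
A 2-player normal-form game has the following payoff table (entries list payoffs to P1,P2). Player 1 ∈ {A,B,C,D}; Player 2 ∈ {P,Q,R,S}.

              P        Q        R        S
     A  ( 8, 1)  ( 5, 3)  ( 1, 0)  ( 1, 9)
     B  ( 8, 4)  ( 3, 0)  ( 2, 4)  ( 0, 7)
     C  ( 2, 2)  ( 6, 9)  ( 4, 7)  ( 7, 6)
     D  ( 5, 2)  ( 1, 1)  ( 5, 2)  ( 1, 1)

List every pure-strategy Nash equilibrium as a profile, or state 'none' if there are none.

(A,P): not NE [P2→S gives 9>1]
(A,Q): not NE [P1→C gives 6>5; P2→S gives 9>3]
(A,R): not NE [P1→D gives 5>1; P2→S gives 9>0]
(A,S): not NE [P1→C gives 7>1]
(B,P): not NE [P2→S gives 7>4]
(B,Q): not NE [P1→C gives 6>3; P2→S gives 7>0]
(B,R): not NE [P1→D gives 5>2; P2→S gives 7>4]
(B,S): not NE [P1→C gives 7>0]
(C,P): not NE [P1→B gives 8>2; P2→Q gives 9>2]
(C,Q): NE
(C,R): not NE [P1→D gives 5>4; P2→Q gives 9>7]
(C,S): not NE [P2→Q gives 9>6]
(D,P): not NE [P1→B gives 8>5]
(D,Q): not NE [P1→C gives 6>1; P2→R gives 2>1]
(D,R): NE
(D,S): not NE [P1→C gives 7>1; P2→R gives 2>1]

PSNE = {(C,Q), (D,R)}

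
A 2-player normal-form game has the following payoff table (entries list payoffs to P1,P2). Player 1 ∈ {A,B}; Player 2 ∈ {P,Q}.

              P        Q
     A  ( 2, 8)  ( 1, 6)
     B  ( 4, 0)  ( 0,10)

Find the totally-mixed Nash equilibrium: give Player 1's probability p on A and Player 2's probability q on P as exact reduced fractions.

(p,q) = (5/6, 1/3)

P1 indiff ⇒ q·2+(1-q)·1 = q·4+(1-q)·0 ⇒ q(-2) = (1-q)(-1) ⇒ q = 1/3
P2 indiff ⇒ p·8+(1-p)·0 = p·6+(1-p)·10 ⇒ p(2) = (1-p)(10) ⇒ p = 5/6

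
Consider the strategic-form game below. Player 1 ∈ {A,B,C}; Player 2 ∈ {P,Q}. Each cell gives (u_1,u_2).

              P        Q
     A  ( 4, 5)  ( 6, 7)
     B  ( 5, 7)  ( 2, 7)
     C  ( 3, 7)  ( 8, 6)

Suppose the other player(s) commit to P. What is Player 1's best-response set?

u_1(A vs P) = 4
u_1(B vs P) = 5
u_1(C vs P) = 3
max payoff 5 at {B}

argmax u_1 = {B}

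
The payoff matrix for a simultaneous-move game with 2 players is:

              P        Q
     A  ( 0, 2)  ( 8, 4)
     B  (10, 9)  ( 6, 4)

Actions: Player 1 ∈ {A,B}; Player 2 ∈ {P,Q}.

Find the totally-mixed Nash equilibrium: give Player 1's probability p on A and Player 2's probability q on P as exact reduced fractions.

p=5/7, q=1/6

P1 indiff ⇒ q·0+(1-q)·8 = q·10+(1-q)·6 ⇒ q(-10) = (1-q)(-2) ⇒ q = 1/6
P2 indiff ⇒ p·2+(1-p)·9 = p·4+(1-p)·4 ⇒ p(-2) = (1-p)(-5) ⇒ p = 5/7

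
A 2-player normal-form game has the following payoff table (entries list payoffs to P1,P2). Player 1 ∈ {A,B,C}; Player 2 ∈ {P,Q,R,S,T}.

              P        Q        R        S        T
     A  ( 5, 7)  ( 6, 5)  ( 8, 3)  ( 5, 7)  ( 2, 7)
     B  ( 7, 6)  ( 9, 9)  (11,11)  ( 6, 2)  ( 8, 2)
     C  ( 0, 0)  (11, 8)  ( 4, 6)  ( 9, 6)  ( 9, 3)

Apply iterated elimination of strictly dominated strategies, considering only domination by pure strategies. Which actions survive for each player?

Remaining: P1:{B,C} P2:{Q,R}

P1 drop A (B beats it: P:7>5 Q:9>6 R:11>8 S:6>5 T:8>2)
P2 drop P (Q beats it: B:9>6 C:8>0)
P2 drop S (Q beats it: B:9>2 C:8>6)
P2 drop T (Q beats it: B:9>2 C:8>3)
P1→{B,C} P2→{Q,R}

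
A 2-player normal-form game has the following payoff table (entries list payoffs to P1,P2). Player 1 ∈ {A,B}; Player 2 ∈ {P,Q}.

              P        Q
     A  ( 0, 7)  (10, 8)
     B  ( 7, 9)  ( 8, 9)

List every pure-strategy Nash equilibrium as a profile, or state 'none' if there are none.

(A,P): not NE [P1→B gives 7>0; P2→Q gives 8>7]
(A,Q): NE
(B,P): NE
(B,Q): not NE [P1→A gives 10>8]

Nash profiles: (A,Q), (B,P)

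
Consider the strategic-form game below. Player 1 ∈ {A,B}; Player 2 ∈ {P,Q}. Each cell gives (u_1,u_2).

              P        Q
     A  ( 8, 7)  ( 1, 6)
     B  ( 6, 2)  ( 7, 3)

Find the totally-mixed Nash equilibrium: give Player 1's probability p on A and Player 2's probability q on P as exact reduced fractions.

p=1/2, q=3/4

P1 indiff ⇒ q·8+(1-q)·1 = q·6+(1-q)·7 ⇒ q(2) = (1-q)(6) ⇒ q = 3/4
P2 indiff ⇒ p·7+(1-p)·2 = p·6+(1-p)·3 ⇒ p(1) = (1-p)(1) ⇒ p = 1/2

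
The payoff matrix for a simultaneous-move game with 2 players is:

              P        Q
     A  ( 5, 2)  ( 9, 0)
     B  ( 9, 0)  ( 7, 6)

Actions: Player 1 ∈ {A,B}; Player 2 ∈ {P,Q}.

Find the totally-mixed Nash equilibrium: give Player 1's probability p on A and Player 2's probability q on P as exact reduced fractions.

p=3/4, q=1/3

P1 indiff ⇒ q·5+(1-q)·9 = q·9+(1-q)·7 ⇒ q(-4) = (1-q)(-2) ⇒ q = 1/3
P2 indiff ⇒ p·2+(1-p)·0 = p·0+(1-p)·6 ⇒ p(2) = (1-p)(6) ⇒ p = 3/4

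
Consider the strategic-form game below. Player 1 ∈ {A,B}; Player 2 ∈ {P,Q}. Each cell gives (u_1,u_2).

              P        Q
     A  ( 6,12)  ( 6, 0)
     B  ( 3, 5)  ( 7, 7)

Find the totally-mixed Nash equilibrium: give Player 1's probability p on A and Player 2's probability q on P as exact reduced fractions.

P1 indiff ⇒ q·6+(1-q)·6 = q·3+(1-q)·7 ⇒ q(3) = (1-q)(1) ⇒ q = 1/4
P2 indiff ⇒ p·12+(1-p)·5 = p·0+(1-p)·7 ⇒ p(12) = (1-p)(2) ⇒ p = 1/7

(p,q) = (1/7, 1/4)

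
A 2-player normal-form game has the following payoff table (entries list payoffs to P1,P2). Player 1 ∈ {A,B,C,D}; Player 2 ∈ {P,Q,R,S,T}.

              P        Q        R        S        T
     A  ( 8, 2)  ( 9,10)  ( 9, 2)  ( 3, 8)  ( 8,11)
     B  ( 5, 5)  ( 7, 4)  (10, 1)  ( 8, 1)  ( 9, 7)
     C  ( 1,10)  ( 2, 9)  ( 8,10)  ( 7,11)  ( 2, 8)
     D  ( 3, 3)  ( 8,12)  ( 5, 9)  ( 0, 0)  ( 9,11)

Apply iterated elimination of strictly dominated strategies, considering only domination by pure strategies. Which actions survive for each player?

Remaining: P1:{A,B,D} P2:{Q,T}

P1 drop C (B beats it: P:5>1 Q:7>2 R:10>8 S:8>7 T:9>2)
P2 drop P (T beats it: A:11>2 B:7>5 D:11>3)
P2 drop R (Q beats it: A:10>2 B:4>1 D:12>9)
P2 drop S (Q beats it: A:10>8 B:4>1 D:12>0)
P1→{A,B,D} P2→{Q,T}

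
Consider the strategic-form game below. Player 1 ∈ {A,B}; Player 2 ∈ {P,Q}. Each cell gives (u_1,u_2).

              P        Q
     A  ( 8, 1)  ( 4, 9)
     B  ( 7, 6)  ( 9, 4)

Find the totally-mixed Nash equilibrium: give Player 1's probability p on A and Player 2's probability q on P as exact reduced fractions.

P1 indiff ⇒ q·8+(1-q)·4 = q·7+(1-q)·9 ⇒ q(1) = (1-q)(5) ⇒ q = 5/6
P2 indiff ⇒ p·1+(1-p)·6 = p·9+(1-p)·4 ⇒ p(-8) = (1-p)(-2) ⇒ p = 1/5

P1 mixes 1/5 on A; P2 mixes 5/6 on P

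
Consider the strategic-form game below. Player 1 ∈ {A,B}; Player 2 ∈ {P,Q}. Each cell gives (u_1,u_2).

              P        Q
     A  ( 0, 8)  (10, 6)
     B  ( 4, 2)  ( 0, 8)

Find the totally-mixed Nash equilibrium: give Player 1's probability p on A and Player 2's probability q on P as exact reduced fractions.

P1 indiff ⇒ q·0+(1-q)·10 = q·4+(1-q)·0 ⇒ q(-4) = (1-q)(-10) ⇒ q = 5/7
P2 indiff ⇒ p·8+(1-p)·2 = p·6+(1-p)·8 ⇒ p(2) = (1-p)(6) ⇒ p = 3/4

P1 mixes 3/4 on A; P2 mixes 5/7 on P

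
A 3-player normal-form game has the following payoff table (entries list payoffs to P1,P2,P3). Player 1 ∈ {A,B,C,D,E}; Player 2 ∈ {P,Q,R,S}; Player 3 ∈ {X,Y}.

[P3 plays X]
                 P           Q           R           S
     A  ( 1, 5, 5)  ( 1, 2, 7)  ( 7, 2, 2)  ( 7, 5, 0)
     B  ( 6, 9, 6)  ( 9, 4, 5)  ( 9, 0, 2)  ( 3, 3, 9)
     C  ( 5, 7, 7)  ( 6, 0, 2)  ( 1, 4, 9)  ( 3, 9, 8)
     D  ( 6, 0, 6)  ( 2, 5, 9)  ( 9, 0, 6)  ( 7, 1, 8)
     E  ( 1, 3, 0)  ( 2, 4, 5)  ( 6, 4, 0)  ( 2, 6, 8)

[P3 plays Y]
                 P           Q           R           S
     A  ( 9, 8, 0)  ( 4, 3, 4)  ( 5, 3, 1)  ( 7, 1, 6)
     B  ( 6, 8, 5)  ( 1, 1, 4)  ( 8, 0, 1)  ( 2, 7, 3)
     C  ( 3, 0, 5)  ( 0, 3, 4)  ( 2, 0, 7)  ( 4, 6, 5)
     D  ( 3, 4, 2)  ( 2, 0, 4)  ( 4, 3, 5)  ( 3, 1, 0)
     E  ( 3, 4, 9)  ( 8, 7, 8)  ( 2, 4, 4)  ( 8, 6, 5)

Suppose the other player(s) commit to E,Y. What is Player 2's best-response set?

u_2(P vs E,Y) = 4
u_2(Q vs E,Y) = 7
u_2(R vs E,Y) = 4
u_2(S vs E,Y) = 6
max payoff 7 at {Q}

P2 best: {Q}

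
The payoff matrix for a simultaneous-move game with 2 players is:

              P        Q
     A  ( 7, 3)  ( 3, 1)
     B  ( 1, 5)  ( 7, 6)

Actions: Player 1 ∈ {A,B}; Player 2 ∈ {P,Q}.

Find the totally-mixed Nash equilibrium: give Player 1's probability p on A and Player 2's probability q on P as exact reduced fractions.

P1 indiff ⇒ q·7+(1-q)·3 = q·1+(1-q)·7 ⇒ q(6) = (1-q)(4) ⇒ q = 2/5
P2 indiff ⇒ p·3+(1-p)·5 = p·1+(1-p)·6 ⇒ p(2) = (1-p)(1) ⇒ p = 1/3

(p,q) = (1/3, 2/5)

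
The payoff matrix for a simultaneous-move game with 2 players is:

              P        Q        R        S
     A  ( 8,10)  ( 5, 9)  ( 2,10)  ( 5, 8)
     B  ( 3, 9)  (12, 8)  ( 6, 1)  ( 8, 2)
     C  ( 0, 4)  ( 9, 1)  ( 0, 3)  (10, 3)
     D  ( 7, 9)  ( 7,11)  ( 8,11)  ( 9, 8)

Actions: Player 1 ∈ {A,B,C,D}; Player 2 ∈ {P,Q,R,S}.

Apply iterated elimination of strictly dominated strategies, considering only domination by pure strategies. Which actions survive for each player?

P2 drop S (P beats it: A:10>8 B:9>2 C:4>3 D:9>8)
P1 drop C (B beats it: P:3>0 Q:12>9 R:6>0)
P1→{A,B,D} P2→{P,Q,R}

Remaining: P1:{A,B,D} P2:{P,Q,R}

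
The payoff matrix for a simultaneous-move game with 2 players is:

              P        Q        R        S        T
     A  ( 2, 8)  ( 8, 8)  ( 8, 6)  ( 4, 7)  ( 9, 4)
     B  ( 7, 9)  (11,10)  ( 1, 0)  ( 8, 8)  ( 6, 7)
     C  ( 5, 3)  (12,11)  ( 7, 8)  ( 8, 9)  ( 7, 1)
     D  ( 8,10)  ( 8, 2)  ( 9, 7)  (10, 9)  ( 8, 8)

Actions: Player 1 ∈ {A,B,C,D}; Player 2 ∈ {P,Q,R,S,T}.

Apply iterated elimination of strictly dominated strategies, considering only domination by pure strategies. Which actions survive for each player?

P2 drop R (S beats it: A:7>6 B:8>0 C:9>8 D:9>7)
P2 drop T (P beats it: A:8>4 B:9>7 C:3>1 D:10>8)
P1 drop A (B beats it: P:7>2 Q:11>8 S:8>4)
P1→{B,C,D} P2→{P,Q,S}

IESDS → P1:{B,C,D} P2:{P,Q,S}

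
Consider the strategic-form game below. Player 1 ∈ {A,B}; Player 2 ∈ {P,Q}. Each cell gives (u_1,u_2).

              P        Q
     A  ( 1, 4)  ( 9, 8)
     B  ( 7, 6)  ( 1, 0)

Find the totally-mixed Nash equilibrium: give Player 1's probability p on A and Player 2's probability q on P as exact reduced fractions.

(p,q) = (3/5, 4/7)

P1 indiff ⇒ q·1+(1-q)·9 = q·7+(1-q)·1 ⇒ q(-6) = (1-q)(-8) ⇒ q = 4/7
P2 indiff ⇒ p·4+(1-p)·6 = p·8+(1-p)·0 ⇒ p(-4) = (1-p)(-6) ⇒ p = 3/5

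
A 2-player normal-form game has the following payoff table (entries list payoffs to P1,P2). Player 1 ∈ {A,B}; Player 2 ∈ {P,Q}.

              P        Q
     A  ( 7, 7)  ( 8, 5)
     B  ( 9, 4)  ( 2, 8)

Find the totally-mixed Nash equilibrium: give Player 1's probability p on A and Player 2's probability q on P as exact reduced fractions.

P1 indiff ⇒ q·7+(1-q)·8 = q·9+(1-q)·2 ⇒ q(-2) = (1-q)(-6) ⇒ q = 3/4
P2 indiff ⇒ p·7+(1-p)·4 = p·5+(1-p)·8 ⇒ p(2) = (1-p)(4) ⇒ p = 2/3

P1 mixes 2/3 on A; P2 mixes 3/4 on P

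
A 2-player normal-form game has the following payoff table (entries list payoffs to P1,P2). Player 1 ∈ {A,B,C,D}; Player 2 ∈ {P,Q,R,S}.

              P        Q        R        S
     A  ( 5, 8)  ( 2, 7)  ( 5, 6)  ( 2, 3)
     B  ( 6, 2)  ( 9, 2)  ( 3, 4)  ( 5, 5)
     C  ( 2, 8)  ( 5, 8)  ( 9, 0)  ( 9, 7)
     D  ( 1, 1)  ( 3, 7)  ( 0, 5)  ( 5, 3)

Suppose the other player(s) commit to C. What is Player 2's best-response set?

u_2(P vs C) = 8
u_2(Q vs C) = 8
u_2(R vs C) = 0
u_2(S vs C) = 7
max payoff 8 at {P,Q}

P2 best: {P,Q}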